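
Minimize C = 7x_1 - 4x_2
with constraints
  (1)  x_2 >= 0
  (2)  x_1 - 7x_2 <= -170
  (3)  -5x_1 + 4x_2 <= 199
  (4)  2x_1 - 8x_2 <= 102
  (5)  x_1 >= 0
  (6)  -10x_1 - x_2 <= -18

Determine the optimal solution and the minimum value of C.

x_1 = 0, x_2 = 199/4, minimum C = -199

Vertices and C = 7x_1 - 4x_2:
  (1037/3, 221/3) → C = 2125
  (0, 170/7) → C = -680/7
  (0, 199/4) → C = -199
The feasible region is unbounded (it extends along (4, 5), (4, 1)), but C strictly increases along every unbounded feasible direction, so there is no improving ray and the minimum is attained at a vertex.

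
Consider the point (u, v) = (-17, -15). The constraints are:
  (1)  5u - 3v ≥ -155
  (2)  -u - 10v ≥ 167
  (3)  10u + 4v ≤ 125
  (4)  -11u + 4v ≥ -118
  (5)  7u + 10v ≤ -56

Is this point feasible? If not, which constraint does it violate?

feasible

(1): -40 ≥ -155 ✓
(2): 167 ≥ 167 ✓
(3): -230 ≤ 125 ✓
(4): 127 ≥ -118 ✓
(5): -269 ≤ -56 ✓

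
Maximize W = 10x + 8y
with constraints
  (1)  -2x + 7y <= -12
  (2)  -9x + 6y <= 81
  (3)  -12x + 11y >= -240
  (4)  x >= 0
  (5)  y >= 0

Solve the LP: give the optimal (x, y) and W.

x = 774/31, y = 168/31, maximum W = 9084/31

Feasible corners and W = 10x + 8y:
  (774/31, 168/31) → W = 9084/31
  (6, 0) → W = 60
  (20, 0) → W = 200

The binding constraints are -2x + 7y = -12 and -12x + 11y = -240.
Solving simultaneously gives x = 774/31, y = 168/31.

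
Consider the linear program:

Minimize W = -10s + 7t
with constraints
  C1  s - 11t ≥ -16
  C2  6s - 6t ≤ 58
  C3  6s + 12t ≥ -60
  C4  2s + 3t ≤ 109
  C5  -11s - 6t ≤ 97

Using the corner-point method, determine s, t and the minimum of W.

Feasible corners and W = -10s + 7t:
  (367/30, 77/30) → W = -3131/30
  (-1163/127, 79/127) → W = 12183/127
  (28/9, -59/9) → W = -77
  (-67/8, -13/16) → W = 1249/16

At the optimal vertex, s - 11t = -16 and 6s - 6t = 58.
Solving simultaneously gives s = 367/30, t = 77/30.

s = 367/30, t = 77/30, minimum W = -3131/30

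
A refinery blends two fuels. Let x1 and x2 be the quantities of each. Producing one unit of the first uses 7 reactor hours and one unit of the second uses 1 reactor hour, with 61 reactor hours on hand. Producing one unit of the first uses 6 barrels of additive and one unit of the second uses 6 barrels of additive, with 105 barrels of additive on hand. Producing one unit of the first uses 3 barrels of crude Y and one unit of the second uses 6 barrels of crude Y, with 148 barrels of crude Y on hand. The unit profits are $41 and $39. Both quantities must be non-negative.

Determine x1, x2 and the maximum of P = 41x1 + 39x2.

x1 = 29/4, x2 = 41/4, maximum P = 697

Extreme points and P = 41x1 + 39x2:
  (0, 0) → P = 0
  (0, 35/2) → P = 1365/2
  (61/7, 0) → P = 2501/7
  (29/4, 41/4) → P = 697

The optimum lies where 7x1 + x2 = 61 and 6x1 + 6x2 = 105.
Solving simultaneously gives x1 = 29/4, x2 = 41/4.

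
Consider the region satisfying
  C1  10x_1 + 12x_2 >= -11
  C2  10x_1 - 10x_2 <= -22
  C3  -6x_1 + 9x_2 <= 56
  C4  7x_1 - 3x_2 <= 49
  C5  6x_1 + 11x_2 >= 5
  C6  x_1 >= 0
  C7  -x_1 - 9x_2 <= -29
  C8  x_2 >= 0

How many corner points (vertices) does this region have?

The feasible vertices (each the meet of two boundaries and inside every other half-plane) are:
  (181/15, 214/15)
  (23/25, 78/25)
  (0, 56/9)
  (0, 29/9)

4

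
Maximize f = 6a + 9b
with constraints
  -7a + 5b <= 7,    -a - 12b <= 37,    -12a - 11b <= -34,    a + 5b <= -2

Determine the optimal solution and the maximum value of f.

Extreme points and f = 6a + 9b:
  (815/133, -478/133) → f = 84/19
  (23, -5) → f = 93
  (192/49, -58/49) → f = 90/7

a = 23, b = -5, maximum f = 93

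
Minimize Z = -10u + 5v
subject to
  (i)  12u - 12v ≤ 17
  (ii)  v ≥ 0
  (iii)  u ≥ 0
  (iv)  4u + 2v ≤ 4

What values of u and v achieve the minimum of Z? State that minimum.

Feasible corners and Z = -10u + 5v:
  (0, 0) → Z = 0
  (1, 0) → Z = -10
  (0, 2) → Z = 10

The optimum lies where v = 0 and 4u + 2v = 4.
Solving simultaneously gives u = 1, v = 0.

u = 1, v = 0, minimum Z = -10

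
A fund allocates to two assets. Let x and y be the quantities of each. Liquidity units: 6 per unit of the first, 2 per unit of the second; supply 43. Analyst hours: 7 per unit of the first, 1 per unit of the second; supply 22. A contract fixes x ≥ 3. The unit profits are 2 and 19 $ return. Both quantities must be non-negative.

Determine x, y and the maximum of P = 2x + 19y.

x = 3, y = 1, maximum P = 25

Corner points and P = 2x + 19y:
  (22/7, 0) → P = 44/7
  (3, 0) → P = 6
  (3, 1) → P = 25

The binding constraints are 7x + y = 22 and x = 3.
Solving simultaneously gives x = 3, y = 1.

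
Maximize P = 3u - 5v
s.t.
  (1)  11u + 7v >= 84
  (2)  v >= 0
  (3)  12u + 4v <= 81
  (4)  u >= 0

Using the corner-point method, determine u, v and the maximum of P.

Feasible corners and P = 3u - 5v:
  (231/40, 117/40) → P = 27/10
  (0, 12) → P = -60
  (0, 81/4) → P = -405/4

u = 231/40, v = 117/40, maximum P = 27/10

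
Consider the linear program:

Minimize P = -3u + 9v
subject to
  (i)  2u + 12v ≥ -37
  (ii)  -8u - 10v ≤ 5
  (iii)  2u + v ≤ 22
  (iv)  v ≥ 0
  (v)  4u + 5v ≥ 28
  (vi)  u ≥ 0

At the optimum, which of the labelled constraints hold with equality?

(iii) and (iv)

Feasible corners and P = -3u + 9v:
  (11, 0) → P = -33
  (0, 22) → P = 198
  (7, 0) → P = -21
  (0, 28/5) → P = 252/5

The minimum is at (11, 0). Substituting into each constraint, equality holds for (iii) and (iv); the remaining constraints have slack.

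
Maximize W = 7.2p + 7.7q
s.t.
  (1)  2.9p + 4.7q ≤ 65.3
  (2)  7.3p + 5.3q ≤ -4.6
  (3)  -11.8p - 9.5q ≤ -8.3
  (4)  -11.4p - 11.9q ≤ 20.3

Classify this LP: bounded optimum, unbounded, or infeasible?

bounded optimum

Extreme points and W = 7.2p + 7.7q:
  (-36771/1894, 49003/1894) → W = 1125719/18940
  (-58134/2791, 74647/2791) → W = 1562171/27910
  (-2923/227, 3829/227) → W = 84377/2270
The feasible region has finitely many vertices and no improving ray; the maximum is 1125719/18940 at (-36771/1894, 49003/1894).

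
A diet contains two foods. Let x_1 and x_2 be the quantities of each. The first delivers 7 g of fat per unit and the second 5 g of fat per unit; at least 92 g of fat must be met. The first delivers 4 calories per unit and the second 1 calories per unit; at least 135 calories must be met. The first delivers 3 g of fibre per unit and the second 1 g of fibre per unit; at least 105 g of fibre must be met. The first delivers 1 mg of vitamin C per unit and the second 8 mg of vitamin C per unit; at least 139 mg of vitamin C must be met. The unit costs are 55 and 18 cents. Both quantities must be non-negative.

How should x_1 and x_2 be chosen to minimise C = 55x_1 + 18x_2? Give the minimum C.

Corner points and C = 55x_1 + 18x_2:
  (0, 135) → C = 2430
  (139, 0) → C = 7645
  (30, 15) → C = 1920
  (701/23, 312/23) → C = 44171/23
The feasible region is unbounded (it extends along (0, 1), (1, 0)), but C strictly increases along every unbounded feasible direction, so there is no improving ray and the minimum is attained at a vertex.

The optimum lies where 4x_1 + x_2 = 135 and 3x_1 + x_2 = 105.
Solving simultaneously gives x_1 = 30, x_2 = 15.

x_1 = 30, x_2 = 15, minimum C = 1920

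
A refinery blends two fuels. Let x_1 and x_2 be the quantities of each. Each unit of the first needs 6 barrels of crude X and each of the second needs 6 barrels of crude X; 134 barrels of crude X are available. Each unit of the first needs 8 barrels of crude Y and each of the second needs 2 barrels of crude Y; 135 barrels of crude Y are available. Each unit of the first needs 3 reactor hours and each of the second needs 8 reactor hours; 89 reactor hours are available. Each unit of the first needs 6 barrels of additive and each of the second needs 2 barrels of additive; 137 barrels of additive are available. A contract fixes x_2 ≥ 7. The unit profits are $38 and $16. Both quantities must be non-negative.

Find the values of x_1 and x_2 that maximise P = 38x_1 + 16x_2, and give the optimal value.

Vertices and P = 38x_1 + 16x_2:
  (0, 89/8) → P = 178
  (0, 7) → P = 112
  (11, 7) → P = 530

The optimum lies where 3x_1 + 8x_2 = 89 and x_2 = 7.
Solving simultaneously gives x_1 = 11, x_2 = 7.

x_1 = 11, x_2 = 7, maximum P = 530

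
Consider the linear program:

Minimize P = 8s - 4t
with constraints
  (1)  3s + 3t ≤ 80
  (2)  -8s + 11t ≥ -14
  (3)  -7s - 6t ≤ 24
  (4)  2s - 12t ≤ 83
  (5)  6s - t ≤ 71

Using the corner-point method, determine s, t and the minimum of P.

s = -184, t = 632/3, minimum P = -6944/3

Corner points and P = 8s - 4t:
  (-184, 632/3) → P = -6944/3
  (293/21, 89/7) → P = 1276/21
  (-36/25, -58/25) → P = -56/25
  (767/58, 242/29) → P = 2100/29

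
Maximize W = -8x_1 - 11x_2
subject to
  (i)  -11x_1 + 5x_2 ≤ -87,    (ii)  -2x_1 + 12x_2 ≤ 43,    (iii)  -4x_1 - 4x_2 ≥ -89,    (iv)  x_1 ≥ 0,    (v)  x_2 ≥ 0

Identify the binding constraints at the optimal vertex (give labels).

Feasible corners and W = -8x_1 - 11x_2:
  (1259/122, 647/122) → W = -17189/122
  (87/11, 0) → W = -696/11
  (16, 25/4) → W = -787/4
  (89/4, 0) → W = -178

The maximum is at (87/11, 0). Substituting into each constraint, equality holds for (i) and (v); the remaining constraints have slack.

(i) and (v)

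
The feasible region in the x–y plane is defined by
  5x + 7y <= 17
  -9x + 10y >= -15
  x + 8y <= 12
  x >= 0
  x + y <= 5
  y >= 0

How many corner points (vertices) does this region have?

Intersecting each pair of boundary lines and keeping only the points that satisfy every inequality leaves:
  (275/113, 78/113)
  (52/33, 43/33)
  (5/3, 0)
  (0, 3/2)
  (0, 0)

5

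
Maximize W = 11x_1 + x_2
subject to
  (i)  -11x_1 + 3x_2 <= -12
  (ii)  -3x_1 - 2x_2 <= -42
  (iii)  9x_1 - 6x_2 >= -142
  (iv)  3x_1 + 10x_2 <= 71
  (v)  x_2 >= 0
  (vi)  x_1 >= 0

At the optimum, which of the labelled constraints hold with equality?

Corner points and W = 11x_1 + x_2:
  (139/12, 29/8) → W = 3145/24
  (14, 0) → W = 154
  (71/3, 0) → W = 781/3

The maximum is at (71/3, 0). Substituting into each constraint, equality holds for (iv) and (v); the remaining constraints have slack.

(iv) and (v)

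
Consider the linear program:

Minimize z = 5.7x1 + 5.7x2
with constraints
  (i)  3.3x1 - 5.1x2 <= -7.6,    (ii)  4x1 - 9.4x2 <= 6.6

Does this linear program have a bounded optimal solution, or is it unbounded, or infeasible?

From the feasible point (-5255/531, -2609/531), moving in the direction (-9.4, -4) keeps every constraint satisfied while z decreases without bound.

unbounded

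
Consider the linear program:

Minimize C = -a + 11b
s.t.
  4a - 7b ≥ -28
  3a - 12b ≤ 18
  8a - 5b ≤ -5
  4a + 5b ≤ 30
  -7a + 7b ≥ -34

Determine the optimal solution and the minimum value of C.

Corner points and C = -a + 11b:
  (-154/9, -52/9) → C = -418/9
  (35/24, 29/6) → C = 1241/24
  (-50/27, -53/27) → C = -533/27
  (25/12, 13/3) → C = 547/12

The binding constraints are 4a - 7b = -28 and 3a - 12b = 18.
Solving simultaneously gives a = -154/9, b = -52/9.

a = -154/9, b = -52/9, minimum C = -418/9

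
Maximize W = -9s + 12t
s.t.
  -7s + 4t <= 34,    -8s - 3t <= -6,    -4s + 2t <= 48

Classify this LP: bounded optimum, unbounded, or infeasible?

From the feasible point (-78/53, 314/53), moving in the direction (4, 7) keeps every constraint satisfied while W increases without bound.

unbounded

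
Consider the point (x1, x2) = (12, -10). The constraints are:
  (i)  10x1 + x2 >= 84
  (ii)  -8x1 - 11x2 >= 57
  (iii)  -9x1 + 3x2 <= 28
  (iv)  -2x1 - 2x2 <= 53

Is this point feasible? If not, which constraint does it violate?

not feasible — violates (ii)

Constraint (ii): -8x1 - 11x2 = 14, which is not ≥ 57. All other constraints are satisfied.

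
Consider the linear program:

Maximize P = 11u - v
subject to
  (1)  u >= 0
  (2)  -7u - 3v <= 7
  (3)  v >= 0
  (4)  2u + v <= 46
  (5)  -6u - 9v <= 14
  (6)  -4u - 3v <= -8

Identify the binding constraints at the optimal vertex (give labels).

Corner points and P = 11u - v:
  (0, 46) → P = -46
  (0, 8/3) → P = -8/3
  (23, 0) → P = 253
  (2, 0) → P = 22

The maximum is at (23, 0). Substituting into each constraint, equality holds for (3) and (4); the remaining constraints have slack.

(3) and (4)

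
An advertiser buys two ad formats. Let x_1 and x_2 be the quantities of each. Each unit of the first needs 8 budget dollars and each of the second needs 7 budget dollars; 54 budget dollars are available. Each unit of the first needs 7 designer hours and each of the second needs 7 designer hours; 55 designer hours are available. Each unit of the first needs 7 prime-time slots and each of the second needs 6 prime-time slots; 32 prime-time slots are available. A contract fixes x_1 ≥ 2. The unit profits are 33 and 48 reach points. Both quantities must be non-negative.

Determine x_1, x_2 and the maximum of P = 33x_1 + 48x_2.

x_1 = 2, x_2 = 3, maximum P = 210

Extreme points and P = 33x_1 + 48x_2:
  (32/7, 0) → P = 1056/7
  (2, 0) → P = 66
  (2, 3) → P = 210

At the optimal vertex, 7x_1 + 6x_2 = 32 and x_1 = 2.
Solving simultaneously gives x_1 = 2, x_2 = 3.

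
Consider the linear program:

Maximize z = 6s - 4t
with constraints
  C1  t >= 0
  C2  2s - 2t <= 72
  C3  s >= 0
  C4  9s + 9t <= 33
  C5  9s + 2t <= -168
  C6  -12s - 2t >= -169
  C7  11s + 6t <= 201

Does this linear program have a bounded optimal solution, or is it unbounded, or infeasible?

infeasible

The boundaries t = 0 and s = 0 meet at (0, 0), but that point violates 9s + 2t ≤ -168. Every candidate vertex is excluded by some other constraint, so the feasible region is empty.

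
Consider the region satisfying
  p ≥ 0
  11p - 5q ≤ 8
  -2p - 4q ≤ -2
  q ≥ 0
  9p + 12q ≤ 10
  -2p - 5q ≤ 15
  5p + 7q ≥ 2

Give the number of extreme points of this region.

4

Intersecting each pair of boundary lines and keeping only the points that satisfy every inequality leaves:
  (0, 1/2)
  (0, 5/6)
  (7/9, 1/9)
  (146/177, 38/177)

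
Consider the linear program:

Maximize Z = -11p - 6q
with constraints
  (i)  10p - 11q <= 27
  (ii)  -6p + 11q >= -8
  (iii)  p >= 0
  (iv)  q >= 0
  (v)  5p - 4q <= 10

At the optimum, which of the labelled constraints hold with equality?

(iii) and (iv)

Feasible corners and Z = -11p - 6q:
  (4/3, 0) → Z = -44/3
  (78/31, 20/31) → Z = -978/31
  (0, 0) → Z = 0
The feasible region is unbounded (it extends along (0, 1), (4, 5)), but Z strictly decreases along every unbounded feasible direction, so there is no improving ray and the maximum is attained at a vertex.

The maximum is at (0, 0). Substituting into each constraint, equality holds for (iii) and (iv); the remaining constraints have slack.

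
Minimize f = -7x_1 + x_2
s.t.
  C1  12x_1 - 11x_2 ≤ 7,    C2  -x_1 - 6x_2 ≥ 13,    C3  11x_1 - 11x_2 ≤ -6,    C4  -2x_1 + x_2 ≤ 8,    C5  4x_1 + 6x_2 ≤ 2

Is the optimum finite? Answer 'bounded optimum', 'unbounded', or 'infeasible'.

bounded optimum

Extreme points and f = -7x_1 + x_2:
  (-179/77, -137/77) → f = 1116/77
  (-61/13, -18/13) → f = 409/13
  (-82/11, -76/11) → f = 498/11
The feasible region has finitely many vertices and no improving ray; the minimum is 1116/77 at (-179/77, -137/77).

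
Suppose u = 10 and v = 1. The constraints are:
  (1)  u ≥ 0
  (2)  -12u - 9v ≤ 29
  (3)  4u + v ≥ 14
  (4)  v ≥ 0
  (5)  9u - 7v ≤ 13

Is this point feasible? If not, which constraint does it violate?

Constraint (5): 9u - 7v = 83, which is not ≤ 13. All other constraints are satisfied.

not feasible — violates (5)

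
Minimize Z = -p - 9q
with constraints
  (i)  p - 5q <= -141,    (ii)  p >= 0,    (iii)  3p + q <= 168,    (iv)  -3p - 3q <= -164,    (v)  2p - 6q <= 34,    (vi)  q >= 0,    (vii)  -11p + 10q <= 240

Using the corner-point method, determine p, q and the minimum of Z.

Corner points and Z = -p - 9q:
  (699/16, 591/16) → Z = -3009/8
  (397/18, 587/18) → Z = -2840/9
  (1440/41, 2568/41) → Z = -24552/41
  (920/63, 2524/63) → Z = -23636/63

At the optimal vertex, 3p + q = 168 and -11p + 10q = 240.
Solving simultaneously gives p = 1440/41, q = 2568/41.

p = 1440/41, q = 2568/41, minimum Z = -24552/41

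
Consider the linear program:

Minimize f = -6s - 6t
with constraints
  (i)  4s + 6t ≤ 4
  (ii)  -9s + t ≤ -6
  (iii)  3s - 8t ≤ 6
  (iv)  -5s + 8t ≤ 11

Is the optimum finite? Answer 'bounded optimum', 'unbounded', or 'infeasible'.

Vertices and f = -6s - 6t:
  (20/29, 6/29) → f = -156/29
  (34/25, -6/25) → f = -168/25
  (14/23, -12/23) → f = -12/23
The feasible region has finitely many vertices and no improving ray; the minimum is -168/25 at (34/25, -6/25).

bounded optimum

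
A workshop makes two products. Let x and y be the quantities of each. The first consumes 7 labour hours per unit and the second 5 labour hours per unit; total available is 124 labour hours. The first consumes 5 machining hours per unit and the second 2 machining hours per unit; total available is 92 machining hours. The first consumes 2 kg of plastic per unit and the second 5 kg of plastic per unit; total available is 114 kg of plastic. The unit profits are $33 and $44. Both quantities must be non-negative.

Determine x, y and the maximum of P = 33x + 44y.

Vertices and P = 33x + 44y:
  (0, 0) → P = 0
  (0, 114/5) → P = 5016/5
  (124/7, 0) → P = 4092/7
  (2, 22) → P = 1034

x = 2, y = 22, maximum P = 1034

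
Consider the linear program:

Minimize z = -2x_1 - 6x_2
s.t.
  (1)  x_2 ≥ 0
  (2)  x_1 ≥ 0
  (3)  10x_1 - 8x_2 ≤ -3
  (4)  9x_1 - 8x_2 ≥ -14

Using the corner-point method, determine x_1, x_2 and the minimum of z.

Corner points and z = -2x_1 - 6x_2:
  (0, 3/8) → z = -9/4
  (0, 7/4) → z = -21/2
  (11, 113/8) → z = -427/4

x_1 = 11, x_2 = 113/8, minimum z = -427/4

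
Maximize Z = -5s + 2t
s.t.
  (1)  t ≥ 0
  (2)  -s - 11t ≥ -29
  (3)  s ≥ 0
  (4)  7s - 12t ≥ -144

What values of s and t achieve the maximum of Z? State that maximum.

Feasible corners and Z = -5s + 2t:
  (29, 0) → Z = -145
  (0, 0) → Z = 0
  (0, 29/11) → Z = 58/11

The binding constraints are -s - 11t = -29 and s = 0.
Solving simultaneously gives s = 0, t = 29/11.

s = 0, t = 29/11, maximum Z = 58/11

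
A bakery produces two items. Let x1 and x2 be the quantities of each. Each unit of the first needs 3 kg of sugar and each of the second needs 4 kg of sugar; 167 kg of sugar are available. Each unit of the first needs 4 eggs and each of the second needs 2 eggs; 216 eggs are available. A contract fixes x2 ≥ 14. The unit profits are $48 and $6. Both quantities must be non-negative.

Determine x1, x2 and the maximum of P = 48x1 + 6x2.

The optimum lies where 3x1 + 4x2 = 167 and x2 = 14.
Solving simultaneously gives x1 = 37, x2 = 14.

x1 = 37, x2 = 14, maximum P = 1860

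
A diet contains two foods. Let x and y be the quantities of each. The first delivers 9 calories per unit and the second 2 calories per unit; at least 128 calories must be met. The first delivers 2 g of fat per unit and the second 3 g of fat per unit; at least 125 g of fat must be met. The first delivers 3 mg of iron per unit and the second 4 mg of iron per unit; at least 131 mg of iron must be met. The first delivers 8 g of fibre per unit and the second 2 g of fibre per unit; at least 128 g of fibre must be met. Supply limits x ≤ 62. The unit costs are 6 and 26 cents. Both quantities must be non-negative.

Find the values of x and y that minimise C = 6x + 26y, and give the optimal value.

Feasible corners and C = 6x + 26y:
  (0, 64) → C = 1664
  (67/10, 186/5) → C = 5037/5
  (62, 1/3) → C = 1142/3
The feasible region is unbounded (it extends along (0, 1)), but C strictly increases along every unbounded feasible direction, so there is no improving ray and the minimum is attained at a vertex.

x = 62, y = 1/3, minimum C = 1142/3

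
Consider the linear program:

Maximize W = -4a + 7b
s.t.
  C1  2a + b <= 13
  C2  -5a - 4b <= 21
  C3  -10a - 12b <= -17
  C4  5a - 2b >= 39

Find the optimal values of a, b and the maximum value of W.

a = 65/9, b = -13/9, maximum W = -39

The binding constraints are 2a + b = 13 and 5a - 2b = 39.
Solving simultaneously gives a = 65/9, b = -13/9.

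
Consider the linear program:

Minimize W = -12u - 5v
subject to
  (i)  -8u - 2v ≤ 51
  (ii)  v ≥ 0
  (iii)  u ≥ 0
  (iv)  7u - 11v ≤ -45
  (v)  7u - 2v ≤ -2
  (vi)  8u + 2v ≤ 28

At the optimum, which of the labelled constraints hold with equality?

Vertices and W = -12u - 5v:
  (0, 45/11) → W = -225/11
  (0, 14) → W = -70
  (68/63, 43/9) → W = -2321/63
  (26/15, 106/15) → W = -842/15

The minimum is at (0, 14). Substituting into each constraint, equality holds for (iii) and (vi); the remaining constraints have slack.

(iii) and (vi)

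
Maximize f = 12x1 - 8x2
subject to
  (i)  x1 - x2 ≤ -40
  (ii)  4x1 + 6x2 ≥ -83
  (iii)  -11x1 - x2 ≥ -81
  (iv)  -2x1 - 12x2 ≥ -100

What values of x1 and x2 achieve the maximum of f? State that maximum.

Corner points and f = 12x1 - 8x2:
  (-323/10, 77/10) → f = -2246/5
  (-190/7, 90/7) → f = -3000/7
  (-133/3, 283/18) → f = -5920/9

x1 = -190/7, x2 = 90/7, maximum f = -3000/7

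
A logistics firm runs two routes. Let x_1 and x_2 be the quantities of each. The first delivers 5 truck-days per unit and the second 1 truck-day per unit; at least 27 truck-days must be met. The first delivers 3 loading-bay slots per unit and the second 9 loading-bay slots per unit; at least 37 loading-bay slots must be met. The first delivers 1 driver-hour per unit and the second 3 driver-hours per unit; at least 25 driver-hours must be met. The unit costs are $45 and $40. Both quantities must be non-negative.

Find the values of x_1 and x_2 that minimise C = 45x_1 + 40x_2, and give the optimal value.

The feasible region is unbounded (it extends along (0, 1), (1, 0)), but C strictly increases along every unbounded feasible direction, so there is no improving ray and the minimum is attained at a vertex.

x_1 = 4, x_2 = 7, minimum C = 460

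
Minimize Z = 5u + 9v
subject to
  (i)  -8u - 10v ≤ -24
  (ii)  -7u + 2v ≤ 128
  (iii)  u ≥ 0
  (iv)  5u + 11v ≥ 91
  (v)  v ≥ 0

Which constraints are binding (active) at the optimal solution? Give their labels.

Feasible corners and Z = 5u + 9v:
  (0, 64) → Z = 576
  (0, 91/11) → Z = 819/11
  (91/5, 0) → Z = 91
The feasible region is unbounded (it extends along (2, 7), (1, 0)), but Z strictly increases along every unbounded feasible direction, so there is no improving ray and the minimum is attained at a vertex.

The minimum is at (0, 91/11). Substituting into each constraint, equality holds for (iii) and (iv); the remaining constraints have slack.

(iii) and (iv)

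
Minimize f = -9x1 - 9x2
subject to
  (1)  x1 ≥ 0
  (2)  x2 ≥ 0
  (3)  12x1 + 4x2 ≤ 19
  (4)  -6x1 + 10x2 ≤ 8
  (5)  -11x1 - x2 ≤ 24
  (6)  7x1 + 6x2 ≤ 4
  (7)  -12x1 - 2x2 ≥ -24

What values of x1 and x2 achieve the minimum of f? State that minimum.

x1 = 0, x2 = 2/3, minimum f = -6

Corner points and f = -9x1 - 9x2:
  (0, 0) → f = 0
  (0, 2/3) → f = -6
  (4/7, 0) → f = -36/7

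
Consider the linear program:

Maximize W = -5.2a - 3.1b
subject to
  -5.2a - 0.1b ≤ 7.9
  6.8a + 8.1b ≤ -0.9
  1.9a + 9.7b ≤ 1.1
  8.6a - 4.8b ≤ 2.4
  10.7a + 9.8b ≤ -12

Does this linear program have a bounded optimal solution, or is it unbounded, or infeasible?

bounded optimum

Extreme points and W = -5.2a - 3.1b:
  (-2558/1675, 691/1675) → W = 22319/3350
  (-1884/1291, -4021/1291) → W = 222619/12910
  (-12718/8517, 3457/8517) → W = 184723/28390
  (-852/3391, -3222/3391) → W = 72093/16955
The feasible region has finitely many vertices and no improving ray; the maximum is 222619/12910 at (-1884/1291, -4021/1291).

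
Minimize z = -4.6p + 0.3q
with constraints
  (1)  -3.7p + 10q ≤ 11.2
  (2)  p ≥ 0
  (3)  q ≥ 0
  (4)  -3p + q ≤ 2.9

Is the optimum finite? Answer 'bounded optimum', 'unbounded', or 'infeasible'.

unbounded

From the feasible point (0, 1.12), moving in the direction (10, 3.7) keeps every constraint satisfied while z decreases without bound.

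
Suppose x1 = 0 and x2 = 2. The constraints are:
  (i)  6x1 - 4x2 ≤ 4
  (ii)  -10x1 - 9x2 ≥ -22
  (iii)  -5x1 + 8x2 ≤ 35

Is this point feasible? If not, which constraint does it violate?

feasible

(i): -8 ≤ 4 ✓
(ii): -18 ≥ -22 ✓
(iii): 16 ≤ 35 ✓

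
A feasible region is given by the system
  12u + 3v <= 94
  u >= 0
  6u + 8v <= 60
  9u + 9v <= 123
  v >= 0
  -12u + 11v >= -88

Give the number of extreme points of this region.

Pairwise boundary intersections that survive every other constraint:
  (22/3, 2)
  (649/84, 3/7)
  (0, 15/2)
  (0, 0)
  (22/3, 0)

5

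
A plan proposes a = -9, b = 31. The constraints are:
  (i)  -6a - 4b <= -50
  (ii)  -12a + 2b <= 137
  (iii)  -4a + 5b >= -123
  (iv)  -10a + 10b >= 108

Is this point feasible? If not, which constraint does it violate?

not feasible — violates (ii)

Constraint (ii): -12a + 2b = 170, which is not ≤ 137. All other constraints are satisfied.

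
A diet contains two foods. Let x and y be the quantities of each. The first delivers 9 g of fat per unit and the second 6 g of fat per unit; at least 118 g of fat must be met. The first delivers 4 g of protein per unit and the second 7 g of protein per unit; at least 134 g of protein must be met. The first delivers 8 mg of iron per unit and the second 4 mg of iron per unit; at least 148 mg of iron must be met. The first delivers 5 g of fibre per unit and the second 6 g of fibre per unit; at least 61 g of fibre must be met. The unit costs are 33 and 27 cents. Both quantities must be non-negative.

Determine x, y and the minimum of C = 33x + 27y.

x = 25/2, y = 12, minimum C = 1473/2

Corner points and C = 33x + 27y:
  (0, 37) → C = 999
  (67/2, 0) → C = 2211/2
  (25/2, 12) → C = 1473/2
The feasible region is unbounded (it extends along (0, 1), (1, 0)), but C strictly increases along every unbounded feasible direction, so there is no improving ray and the minimum is attained at a vertex.

The binding constraints are 4x + 7y = 134 and 8x + 4y = 148.
Solving simultaneously gives x = 25/2, y = 12.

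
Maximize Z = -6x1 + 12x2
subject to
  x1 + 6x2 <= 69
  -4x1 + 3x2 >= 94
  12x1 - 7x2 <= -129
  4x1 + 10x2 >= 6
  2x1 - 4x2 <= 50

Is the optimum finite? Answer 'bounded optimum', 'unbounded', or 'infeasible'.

Vertices and Z = -6x1 + 12x2:
  (-119/9, 370/27) → Z = 2194/9
  (-327/7, 135/7) → Z = 3582/7
  (-461/26, 100/13) → Z = 2583/13
The feasible region has finitely many vertices and no improving ray; the maximum is 3582/7 at (-327/7, 135/7).

bounded optimum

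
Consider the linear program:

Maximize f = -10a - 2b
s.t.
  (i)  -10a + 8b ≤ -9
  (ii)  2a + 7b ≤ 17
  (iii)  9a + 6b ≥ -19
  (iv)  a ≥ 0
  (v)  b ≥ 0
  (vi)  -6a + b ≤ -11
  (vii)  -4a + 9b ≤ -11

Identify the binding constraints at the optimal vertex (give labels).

(v) and (vii)

Extreme points and f = -10a - 2b:
  (17/2, 0) → f = -85
  (5, 1) → f = -52
  (11/4, 0) → f = -55/2

The maximum is at (11/4, 0). Substituting into each constraint, equality holds for (v) and (vii); the remaining constraints have slack.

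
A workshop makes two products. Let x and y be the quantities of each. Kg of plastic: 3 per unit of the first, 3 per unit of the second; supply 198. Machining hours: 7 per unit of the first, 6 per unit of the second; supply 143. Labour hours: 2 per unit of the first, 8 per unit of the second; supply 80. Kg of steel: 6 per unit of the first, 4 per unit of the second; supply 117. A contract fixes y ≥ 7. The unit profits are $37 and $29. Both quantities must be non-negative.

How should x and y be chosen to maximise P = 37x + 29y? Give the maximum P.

The binding constraints are 2x + 8y = 80 and y = 7.
Solving simultaneously gives x = 12, y = 7.

x = 12, y = 7, maximum P = 647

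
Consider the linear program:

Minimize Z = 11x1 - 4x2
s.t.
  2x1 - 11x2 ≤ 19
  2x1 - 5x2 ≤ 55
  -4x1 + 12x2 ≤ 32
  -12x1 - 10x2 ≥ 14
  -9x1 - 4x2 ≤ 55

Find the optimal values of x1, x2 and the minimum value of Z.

Vertices and Z = 11x1 - 4x2:
  (9/38, -32/19) → Z = 355/38
  (-529/107, -281/107) → Z = -4695/107
  (-61/23, 41/23) → Z = -835/23
  (-197/31, 17/31) → Z = -2235/31

At the optimal vertex, -4x1 + 12x2 = 32 and -9x1 - 4x2 = 55.
Solving simultaneously gives x1 = -197/31, x2 = 17/31.

x1 = -197/31, x2 = 17/31, minimum Z = -2235/31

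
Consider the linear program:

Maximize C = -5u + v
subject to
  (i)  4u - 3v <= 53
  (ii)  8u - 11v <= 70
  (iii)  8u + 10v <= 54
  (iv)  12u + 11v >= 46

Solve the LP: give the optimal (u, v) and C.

u = -67/16, v = 35/4, maximum C = 475/16

Extreme points and C = -5u + v:
  (647/84, -16/21) → C = -3299/84
  (29/5, -118/55) → C = -1713/55
  (-67/16, 35/4) → C = 475/16

The binding constraints are 8u + 10v = 54 and 12u + 11v = 46.
Solving simultaneously gives u = -67/16, v = 35/4.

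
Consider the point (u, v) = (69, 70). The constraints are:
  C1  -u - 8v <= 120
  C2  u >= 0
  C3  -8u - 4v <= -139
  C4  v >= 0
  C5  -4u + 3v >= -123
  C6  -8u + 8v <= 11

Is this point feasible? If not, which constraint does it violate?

feasible

C1: -629 ≤ 120 ✓
C2: 69 ≥ 0 ✓
C3: -832 ≤ -139 ✓
C4: 70 ≥ 0 ✓
C5: -66 ≥ -123 ✓
C6: 8 ≤ 11 ✓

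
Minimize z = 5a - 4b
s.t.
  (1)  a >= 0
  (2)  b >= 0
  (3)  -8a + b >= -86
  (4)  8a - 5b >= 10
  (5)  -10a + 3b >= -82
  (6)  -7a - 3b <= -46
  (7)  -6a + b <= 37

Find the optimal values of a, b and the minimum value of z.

a = 105/8, b = 19, minimum z = -83/8

Feasible corners and z = 5a - 4b:
  (41/5, 0) → z = 41
  (46/7, 0) → z = 230/7
  (105/8, 19) → z = -83/8
  (88/7, 102/7) → z = 32/7
  (260/59, 298/59) → z = 108/59

The binding constraints are -8a + b = -86 and 8a - 5b = 10.
Solving simultaneously gives a = 105/8, b = 19.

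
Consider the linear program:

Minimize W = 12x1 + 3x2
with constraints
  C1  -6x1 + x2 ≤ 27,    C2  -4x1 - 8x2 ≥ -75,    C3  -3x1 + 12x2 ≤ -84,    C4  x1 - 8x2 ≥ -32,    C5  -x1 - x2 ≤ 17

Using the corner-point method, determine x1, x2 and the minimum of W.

x1 = -44/7, x2 = -75/7, minimum W = -753/7

The feasible region is unbounded (it extends along (1, -1), (2, -1)), but W strictly increases along every unbounded feasible direction, so there is no improving ray and the minimum is attained at a vertex.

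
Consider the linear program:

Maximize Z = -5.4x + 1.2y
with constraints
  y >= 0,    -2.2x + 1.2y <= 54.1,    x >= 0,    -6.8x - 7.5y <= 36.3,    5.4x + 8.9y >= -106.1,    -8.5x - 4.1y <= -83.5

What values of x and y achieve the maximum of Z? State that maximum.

x = 0, y = 541/12, maximum Z = 541/10

Extreme points and Z = -5.4x + 1.2y:
  (167/17, 0) → Z = -4509/85
  (0, 541/12) → Z = 541/10
  (0, 835/41) → Z = 1002/41
The feasible region is unbounded (it extends along (6, 11), (1, 0)), but Z strictly decreases along every unbounded feasible direction, so there is no improving ray and the maximum is attained at a vertex.

At the optimal vertex, -2.2x + 1.2y = 54.1 and x = 0.
Solving simultaneously gives x = 0, y = 541/12.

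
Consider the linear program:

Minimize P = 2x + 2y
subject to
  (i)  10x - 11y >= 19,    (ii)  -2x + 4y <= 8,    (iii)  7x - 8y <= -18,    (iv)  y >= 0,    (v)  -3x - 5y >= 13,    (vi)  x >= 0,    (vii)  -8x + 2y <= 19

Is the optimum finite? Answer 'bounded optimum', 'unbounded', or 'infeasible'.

infeasible

The boundaries x = 0 and -8x + 2y = 19 meet at (0, 19/2), but that point violates 10x - 11y ≥ 19. Every candidate vertex is excluded by some other constraint, so the feasible region is empty.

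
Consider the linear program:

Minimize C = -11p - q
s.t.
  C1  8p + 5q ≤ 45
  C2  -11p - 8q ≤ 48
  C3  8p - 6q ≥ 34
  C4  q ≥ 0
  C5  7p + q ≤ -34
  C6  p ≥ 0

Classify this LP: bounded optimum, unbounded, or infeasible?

infeasible

The boundaries 8p + 5q = 45 and 8p - 6q = 34 meet at (5, 1), but that point violates 7p + q ≤ -34. Every candidate vertex is excluded by some other constraint, so the feasible region is empty.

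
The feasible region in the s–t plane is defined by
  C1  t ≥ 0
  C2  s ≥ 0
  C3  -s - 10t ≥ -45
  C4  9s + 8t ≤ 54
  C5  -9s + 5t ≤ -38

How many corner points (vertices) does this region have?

3

The feasible vertices (each the meet of two boundaries and inside every other half-plane) are:
  (6, 0)
  (38/9, 0)
  (574/117, 16/13)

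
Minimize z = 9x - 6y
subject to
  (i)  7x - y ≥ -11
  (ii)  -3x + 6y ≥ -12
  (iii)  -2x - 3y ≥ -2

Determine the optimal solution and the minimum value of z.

Corner points and z = 9x - 6y:
  (-2, -3) → z = 0
  (-31/23, 36/23) → z = -495/23
  (16/7, -6/7) → z = 180/7

At the optimal vertex, 7x - y = -11 and -2x - 3y = -2.
Solving simultaneously gives x = -31/23, y = 36/23.

x = -31/23, y = 36/23, minimum z = -495/23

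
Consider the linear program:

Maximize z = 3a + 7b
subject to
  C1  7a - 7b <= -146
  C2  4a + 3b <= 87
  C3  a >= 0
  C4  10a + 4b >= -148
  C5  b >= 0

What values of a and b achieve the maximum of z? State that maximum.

a = 0, b = 29, maximum z = 203

Feasible corners and z = 3a + 7b:
  (171/49, 1193/49) → z = 8864/49
  (0, 146/7) → z = 146
  (0, 29) → z = 203

The optimum lies where 4a + 3b = 87 and a = 0.
Solving simultaneously gives a = 0, b = 29.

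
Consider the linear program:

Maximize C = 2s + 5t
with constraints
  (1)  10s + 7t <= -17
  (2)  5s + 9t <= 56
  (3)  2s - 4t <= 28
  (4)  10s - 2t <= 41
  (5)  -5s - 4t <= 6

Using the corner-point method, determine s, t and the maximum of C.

The binding constraints are 5s + 9t = 56 and -5s - 4t = 6.
Solving simultaneously gives s = -278/25, t = 62/5.

s = -278/25, t = 62/5, maximum C = 994/25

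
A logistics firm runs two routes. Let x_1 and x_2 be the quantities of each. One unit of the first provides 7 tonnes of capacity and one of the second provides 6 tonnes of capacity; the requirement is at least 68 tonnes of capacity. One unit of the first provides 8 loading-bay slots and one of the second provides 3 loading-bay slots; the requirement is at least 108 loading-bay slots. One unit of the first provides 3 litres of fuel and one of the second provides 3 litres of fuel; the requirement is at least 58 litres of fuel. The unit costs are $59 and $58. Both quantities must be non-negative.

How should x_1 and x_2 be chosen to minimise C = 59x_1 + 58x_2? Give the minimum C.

x_1 = 10, x_2 = 28/3, minimum C = 3394/3

The feasible region is unbounded (it extends along (0, 1), (1, 0)), but C strictly increases along every unbounded feasible direction, so there is no improving ray and the minimum is attained at a vertex.

The binding constraints are 8x_1 + 3x_2 = 108 and 3x_1 + 3x_2 = 58.
Solving simultaneously gives x_1 = 10, x_2 = 28/3.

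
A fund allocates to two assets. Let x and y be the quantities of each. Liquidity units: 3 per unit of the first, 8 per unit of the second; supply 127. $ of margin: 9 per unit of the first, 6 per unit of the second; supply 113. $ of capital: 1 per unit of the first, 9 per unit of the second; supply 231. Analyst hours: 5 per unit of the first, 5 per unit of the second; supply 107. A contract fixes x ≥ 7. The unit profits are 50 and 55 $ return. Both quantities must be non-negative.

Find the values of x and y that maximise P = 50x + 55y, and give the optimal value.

x = 7, y = 25/3, maximum P = 2425/3

Vertices and P = 50x + 55y:
  (113/9, 0) → P = 5650/9
  (7, 0) → P = 350
  (7, 25/3) → P = 2425/3

The optimum lies where 9x + 6y = 113 and x = 7.
Solving simultaneously gives x = 7, y = 25/3.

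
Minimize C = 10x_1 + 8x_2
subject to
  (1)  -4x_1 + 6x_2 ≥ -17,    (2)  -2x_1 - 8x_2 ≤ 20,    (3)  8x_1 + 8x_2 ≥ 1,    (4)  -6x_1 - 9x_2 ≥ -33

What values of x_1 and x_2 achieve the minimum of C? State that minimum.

Corner points and C = 10x_1 + 8x_2:
  (71/40, -33/20) → C = 91/20
  (39/8, 5/12) → C = 625/12
  (-85/8, 43/4) → C = -81/4

The optimum lies where 8x_1 + 8x_2 = 1 and -6x_1 - 9x_2 = -33.
Solving simultaneously gives x_1 = -85/8, x_2 = 43/4.

x_1 = -85/8, x_2 = 43/4, minimum C = -81/4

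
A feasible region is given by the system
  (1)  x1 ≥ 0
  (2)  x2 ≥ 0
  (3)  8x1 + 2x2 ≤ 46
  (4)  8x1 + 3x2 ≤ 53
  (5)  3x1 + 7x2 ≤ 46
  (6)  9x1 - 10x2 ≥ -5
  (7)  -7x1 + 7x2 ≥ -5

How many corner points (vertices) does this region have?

6

Of the 21 pairwise boundary intersections, those satisfying every inequality are:
  (0, 0)
  (0, 1/2)
  (5/7, 0)
  (23/5, 23/5)
  (166/35, 141/35)
  (425/93, 143/31)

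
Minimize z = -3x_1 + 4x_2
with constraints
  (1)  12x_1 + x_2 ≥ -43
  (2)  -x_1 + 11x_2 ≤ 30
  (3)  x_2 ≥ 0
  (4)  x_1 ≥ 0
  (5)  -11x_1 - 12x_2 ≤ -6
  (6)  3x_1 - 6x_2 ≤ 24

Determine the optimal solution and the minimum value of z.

x_1 = 148/9, x_2 = 38/9, minimum z = -292/9

Feasible corners and z = -3x_1 + 4x_2:
  (0, 30/11) → z = 120/11
  (148/9, 38/9) → z = -292/9
  (6/11, 0) → z = -18/11
  (8, 0) → z = -24
  (0, 1/2) → z = 2

The optimum lies where -x_1 + 11x_2 = 30 and 3x_1 - 6x_2 = 24.
Solving simultaneously gives x_1 = 148/9, x_2 = 38/9.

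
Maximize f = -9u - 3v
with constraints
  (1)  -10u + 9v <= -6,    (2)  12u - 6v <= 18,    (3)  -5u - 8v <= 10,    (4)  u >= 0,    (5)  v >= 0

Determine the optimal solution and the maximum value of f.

u = 3/5, v = 0, maximum f = -27/5

Corner points and f = -9u - 3v:
  (21/8, 9/4) → f = -243/8
  (3/5, 0) → f = -27/5
  (3/2, 0) → f = -27/2

At the optimal vertex, -10u + 9v = -6 and v = 0.
Solving simultaneously gives u = 3/5, v = 0.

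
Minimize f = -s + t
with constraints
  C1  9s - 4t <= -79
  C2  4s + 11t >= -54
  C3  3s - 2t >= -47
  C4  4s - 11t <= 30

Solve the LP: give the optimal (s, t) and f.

s = -217/23, t = -34/23, minimum f = 183/23

Extreme points and f = -s + t:
  (-217/23, -34/23) → f = 183/23
  (5, 31) → f = 26
  (-625/41, 26/41) → f = 651/41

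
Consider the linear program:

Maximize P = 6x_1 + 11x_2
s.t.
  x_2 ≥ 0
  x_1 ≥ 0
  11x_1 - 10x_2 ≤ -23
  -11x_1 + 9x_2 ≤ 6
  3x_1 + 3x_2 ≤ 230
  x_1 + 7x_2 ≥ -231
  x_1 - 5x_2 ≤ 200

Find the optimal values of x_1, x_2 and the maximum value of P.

x_1 = 171/5, x_2 = 637/15, maximum P = 2017/3

Extreme points and P = 6x_1 + 11x_2:
  (147/11, 17) → P = 2939/11
  (2231/63, 2599/63) → P = 41975/63
  (171/5, 637/15) → P = 2017/3

The optimum lies where -11x_1 + 9x_2 = 6 and 3x_1 + 3x_2 = 230.
Solving simultaneously gives x_1 = 171/5, x_2 = 637/15.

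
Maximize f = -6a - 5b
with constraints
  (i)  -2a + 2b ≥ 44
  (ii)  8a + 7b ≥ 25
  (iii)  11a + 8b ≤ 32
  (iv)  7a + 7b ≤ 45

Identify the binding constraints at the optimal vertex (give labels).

Vertices and f = -6a - 5b:
  (-43/5, 67/5) → f = -77/5
  (-109/14, 199/14) → f = -341/14
  (-20, 185/7) → f = -85/7

The maximum is at (-20, 185/7). Substituting into each constraint, equality holds for (ii) and (iv); the remaining constraints have slack.

(ii) and (iv)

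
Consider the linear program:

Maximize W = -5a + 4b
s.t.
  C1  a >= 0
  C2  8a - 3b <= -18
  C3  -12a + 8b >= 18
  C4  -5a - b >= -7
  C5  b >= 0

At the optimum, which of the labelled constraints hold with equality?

C1 and C4

Extreme points and W = -5a + 4b:
  (0, 6) → W = 24
  (0, 7) → W = 28
  (3/23, 146/23) → W = 569/23

The maximum is at (0, 7). Substituting into each constraint, equality holds for C1 and C4; the remaining constraints have slack.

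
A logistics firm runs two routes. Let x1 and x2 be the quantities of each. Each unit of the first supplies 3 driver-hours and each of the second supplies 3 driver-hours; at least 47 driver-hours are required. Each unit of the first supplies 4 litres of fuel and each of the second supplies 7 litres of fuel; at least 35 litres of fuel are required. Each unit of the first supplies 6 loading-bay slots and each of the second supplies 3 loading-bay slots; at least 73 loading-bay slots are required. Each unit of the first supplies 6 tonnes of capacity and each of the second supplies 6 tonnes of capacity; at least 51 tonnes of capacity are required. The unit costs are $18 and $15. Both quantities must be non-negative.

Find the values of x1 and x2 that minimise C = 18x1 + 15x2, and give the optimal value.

Extreme points and C = 18x1 + 15x2:
  (0, 73/3) → C = 365
  (47/3, 0) → C = 282
  (26/3, 7) → C = 261
The feasible region is unbounded (it extends along (0, 1), (1, 0)), but C strictly increases along every unbounded feasible direction, so there is no improving ray and the minimum is attained at a vertex.

The binding constraints are 3x1 + 3x2 = 47 and 6x1 + 3x2 = 73.
Solving simultaneously gives x1 = 26/3, x2 = 7.

x1 = 26/3, x2 = 7, minimum C = 261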